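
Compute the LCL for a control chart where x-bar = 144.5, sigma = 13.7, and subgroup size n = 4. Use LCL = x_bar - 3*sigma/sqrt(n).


LCL = 144.5 - 3 * 13.7 / sqrt(4)

123.95


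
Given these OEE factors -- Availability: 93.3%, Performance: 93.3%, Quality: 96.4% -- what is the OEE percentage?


Formula: OEE = Availability * Performance * Quality / 10000
A * P = 93.3% * 93.3% / 100 = 87.05%
OEE = 87.05% * 96.4% / 100 = 83.9%

83.9%


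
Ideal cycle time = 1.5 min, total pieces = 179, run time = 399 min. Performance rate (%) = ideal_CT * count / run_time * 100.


Formula: Performance = (Ideal CT * Total Count) / Run Time * 100
Ideal output time = 1.5 * 179 = 268.5 min
Performance = 268.5 / 399 * 100 = 67.3%

67.3%


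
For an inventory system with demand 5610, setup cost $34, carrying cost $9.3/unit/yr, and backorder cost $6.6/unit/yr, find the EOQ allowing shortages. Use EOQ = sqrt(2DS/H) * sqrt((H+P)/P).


Formula: EOQ* = sqrt(2DS/H) * sqrt((H+P)/P)
Base EOQ = sqrt(2*5610*34/9.3) = 202.53 units
Correction = sqrt((9.3+6.6)/6.6) = 1.55212
EOQ* = 202.53 * 1.55212 = 314.4 units

314.4 units


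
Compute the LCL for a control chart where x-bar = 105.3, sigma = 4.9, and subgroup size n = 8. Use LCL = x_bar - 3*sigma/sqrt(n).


LCL = 105.3 - 3 * 4.9 / sqrt(8)

100.1


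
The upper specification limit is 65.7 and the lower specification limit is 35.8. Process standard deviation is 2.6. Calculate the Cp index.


Cp = (65.7 - 35.8) / (6 * 2.6)

1.92


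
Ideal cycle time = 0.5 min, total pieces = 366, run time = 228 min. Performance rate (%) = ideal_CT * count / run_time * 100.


Formula: Performance = (Ideal CT * Total Count) / Run Time * 100
Ideal output time = 0.5 * 366 = 183.0 min
Performance = 183.0 / 228 * 100 = 80.3%

80.3%


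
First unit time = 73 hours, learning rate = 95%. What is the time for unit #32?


Formula: T_n = T_1 * (learning_rate)^(log2(n)) where learning_rate = rate/100
Doublings = log2(32) = 5
T_n = 73 * 0.95^5
T_n = 73 * 0.7738 = 56.5 hours

56.5 hours


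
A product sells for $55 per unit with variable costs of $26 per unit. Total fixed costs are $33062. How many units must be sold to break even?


Formula: BEQ = Fixed Costs / (Price - Variable Cost)
Contribution margin = $55 - $26 = $29/unit
BEQ = ceil($33062 / $29/unit) = ceil(1140.07) = 1141 units

1141 units


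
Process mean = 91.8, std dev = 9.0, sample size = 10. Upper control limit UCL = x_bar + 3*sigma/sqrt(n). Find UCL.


UCL = 91.8 + 3 * 9.0 / sqrt(10)

100.34


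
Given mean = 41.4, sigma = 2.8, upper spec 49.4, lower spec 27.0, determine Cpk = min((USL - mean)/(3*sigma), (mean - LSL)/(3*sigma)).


Cpu = (49.4 - 41.4) / (3 * 2.8) = 0.95
Cpl = (41.4 - 27.0) / (3 * 2.8) = 1.71
Cpk = min(0.95, 1.71) = 0.95

0.95


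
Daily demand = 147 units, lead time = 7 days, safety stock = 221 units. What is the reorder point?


Formula: ROP = (Daily Demand * Lead Time) + Safety Stock
Demand during lead time = 147 * 7 = 1029 units
ROP = 1029 + 221 = 1250 units

1250 units


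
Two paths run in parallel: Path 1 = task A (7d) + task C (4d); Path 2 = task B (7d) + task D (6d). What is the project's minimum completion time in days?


Path 1 = 7 + 4 = 11 days
Path 2 = 7 + 6 = 13 days
Duration = max(11, 13) = 13 days

13 days


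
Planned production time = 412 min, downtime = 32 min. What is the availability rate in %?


Formula: Availability = (Planned Time - Downtime) / Planned Time * 100
Uptime = 412 - 32 = 380 min
Availability = 380 / 412 * 100 = 92.2%

92.2%


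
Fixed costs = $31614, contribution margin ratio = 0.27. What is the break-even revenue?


Formula: BER = Fixed Costs / Contribution Margin Ratio
BER = $31614 / 0.27
BER = $117088.89 (to the nearest cent)

$117088.89


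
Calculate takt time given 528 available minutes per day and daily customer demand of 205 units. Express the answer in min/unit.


Formula: Takt Time = Available Production Time / Customer Demand
Takt = 528 min/day / 205 units/day
Takt = 2.58 min/unit

2.58 min/unit


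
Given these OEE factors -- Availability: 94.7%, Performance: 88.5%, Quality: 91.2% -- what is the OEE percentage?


Formula: OEE = Availability * Performance * Quality / 10000
A * P = 94.7% * 88.5% / 100 = 83.81%
OEE = 83.81% * 91.2% / 100 = 76.4%

76.4%


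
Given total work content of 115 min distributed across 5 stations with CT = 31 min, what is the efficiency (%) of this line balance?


Formula: Efficiency = Sum of Task Times / (N_stations * CT) * 100
Total station capacity = 5 stations * 31 min = 155 min
Efficiency = 115 / 155 * 100 = 74.2%

74.2%


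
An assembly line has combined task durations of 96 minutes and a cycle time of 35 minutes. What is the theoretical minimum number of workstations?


Formula: N_min = ceil(Sum of Task Times / Cycle Time)
N_min = ceil(96 min / 35 min) = ceil(2.7429)
N_min = 3 stations

3


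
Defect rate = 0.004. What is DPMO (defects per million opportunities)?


DPMO = defect_rate * 1000000 = 0.004 * 1000000

4000


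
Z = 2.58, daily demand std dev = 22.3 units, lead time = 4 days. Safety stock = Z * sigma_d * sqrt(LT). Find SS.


Formula: SS = z * sigma_d * sqrt(LT)
sqrt(LT) = sqrt(4) = 2.0
SS = 2.58 * 22.3 * 2.0
SS = 115.1 units

115.1 units


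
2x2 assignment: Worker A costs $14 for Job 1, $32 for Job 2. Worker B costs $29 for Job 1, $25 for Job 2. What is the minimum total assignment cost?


Option 1: A->1 + B->2 = $14 + $25 = $39
Option 2: A->2 + B->1 = $32 + $29 = $61
Min cost = min($39, $61) = $39

$39


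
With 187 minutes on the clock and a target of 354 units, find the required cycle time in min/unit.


Formula: CT = Available Time / Number of Units
CT = 187 min / 354 units
CT = 0.53 min/unit

0.53 min/unit


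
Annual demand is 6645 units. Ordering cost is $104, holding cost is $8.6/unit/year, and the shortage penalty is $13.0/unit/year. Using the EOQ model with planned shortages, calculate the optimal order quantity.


Formula: EOQ* = sqrt(2DS/H) * sqrt((H+P)/P)
Base EOQ = sqrt(2*6645*104/8.6) = 400.89 units
Correction = sqrt((8.6+13.0)/13.0) = 1.28901
EOQ* = 400.89 * 1.28901 = 516.8 units

516.8 units


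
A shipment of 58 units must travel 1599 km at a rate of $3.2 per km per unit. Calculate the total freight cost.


TC = dist * cost * units = 1599 * 3.2 * 58 = $296774.40

$296774.40


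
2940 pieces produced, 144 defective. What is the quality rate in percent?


Formula: Quality Rate = Good Pieces / Total Pieces * 100
Good pieces = 2940 - 144 = 2796
QR = 2796 / 2940 * 100 = 95.1%

95.1%


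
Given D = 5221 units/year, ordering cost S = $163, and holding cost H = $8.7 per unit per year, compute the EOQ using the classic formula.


Formula: EOQ = sqrt(2 * D * S / H)
Numerator: 2 * 5221 * 163 = 1702046
2DS/H = 1702046 / 8.7 = 195637.5
EOQ = sqrt(195637.5) = 442.3 units

442.3 units


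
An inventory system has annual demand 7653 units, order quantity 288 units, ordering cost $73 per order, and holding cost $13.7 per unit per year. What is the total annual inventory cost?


TC = 7653/288 * 73 + 288/2 * 13.7

$3912.62


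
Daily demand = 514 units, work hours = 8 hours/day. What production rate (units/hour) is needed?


Formula: Production Rate = Daily Demand / Available Hours
Rate = 514 units/day / 8 hours/day
Rate = 64.3 units/hour

64.3 units/hour


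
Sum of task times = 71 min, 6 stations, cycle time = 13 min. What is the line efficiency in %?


Formula: Efficiency = Sum of Task Times / (N_stations * CT) * 100
Total station capacity = 6 stations * 13 min = 78 min
Efficiency = 71 / 78 * 100 = 91.0%

91.0%


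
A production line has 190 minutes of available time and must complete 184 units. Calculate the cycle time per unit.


Formula: CT = Available Time / Number of Units
CT = 190 min / 184 units
CT = 1.03 min/unit

1.03 min/unit


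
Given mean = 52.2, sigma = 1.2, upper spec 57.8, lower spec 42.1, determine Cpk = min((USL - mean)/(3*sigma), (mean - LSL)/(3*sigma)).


Cpu = (57.8 - 52.2) / (3 * 1.2) = 1.56
Cpl = (52.2 - 42.1) / (3 * 1.2) = 2.81
Cpk = min(1.56, 2.81) = 1.56

1.56


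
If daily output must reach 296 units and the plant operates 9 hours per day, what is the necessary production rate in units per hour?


Formula: Production Rate = Daily Demand / Available Hours
Rate = 296 units/day / 9 hours/day
Rate = 32.9 units/hour

32.9 units/hour


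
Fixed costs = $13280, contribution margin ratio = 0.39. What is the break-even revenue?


Formula: BER = Fixed Costs / Contribution Margin Ratio
BER = $13280 / 0.39
BER = $34051.28 (to the nearest cent)

$34051.28


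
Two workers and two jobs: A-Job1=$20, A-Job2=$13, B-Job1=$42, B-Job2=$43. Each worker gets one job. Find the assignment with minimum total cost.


Option 1: A->1 + B->2 = $20 + $43 = $63
Option 2: A->2 + B->1 = $13 + $42 = $55
Min cost = min($63, $55) = $55

$55


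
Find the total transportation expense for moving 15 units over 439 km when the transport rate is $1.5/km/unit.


TC = dist * cost * units = 439 * 1.5 * 15 = $9877.50

$9877.50


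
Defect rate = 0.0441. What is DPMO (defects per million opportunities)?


DPMO = defect_rate * 1000000 = 0.0441 * 1000000

44100


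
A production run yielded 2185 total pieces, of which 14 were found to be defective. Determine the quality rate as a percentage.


Formula: Quality Rate = Good Pieces / Total Pieces * 100
Good pieces = 2185 - 14 = 2171
QR = 2171 / 2185 * 100 = 99.4%

99.4%


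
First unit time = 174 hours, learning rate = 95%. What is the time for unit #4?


Formula: T_n = T_1 * (learning_rate)^(log2(n)) where learning_rate = rate/100
Doublings = log2(4) = 2
T_n = 174 * 0.95^2
T_n = 174 * 0.9025 = 157.0 hours

157.0 hours


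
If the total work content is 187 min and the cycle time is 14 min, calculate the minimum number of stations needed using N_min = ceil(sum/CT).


Formula: N_min = ceil(Sum of Task Times / Cycle Time)
N_min = ceil(187 min / 14 min) = ceil(13.3571)
N_min = 14 stations

14


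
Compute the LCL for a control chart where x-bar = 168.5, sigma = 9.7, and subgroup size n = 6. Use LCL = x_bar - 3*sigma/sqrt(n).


LCL = 168.5 - 3 * 9.7 / sqrt(6)

156.62


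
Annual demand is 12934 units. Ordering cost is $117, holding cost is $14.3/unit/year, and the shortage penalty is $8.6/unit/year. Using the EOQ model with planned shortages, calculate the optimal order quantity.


Formula: EOQ* = sqrt(2DS/H) * sqrt((H+P)/P)
Base EOQ = sqrt(2*12934*117/14.3) = 460.05 units
Correction = sqrt((14.3+8.6)/8.6) = 1.63181
EOQ* = 460.05 * 1.63181 = 750.7 units

750.7 units


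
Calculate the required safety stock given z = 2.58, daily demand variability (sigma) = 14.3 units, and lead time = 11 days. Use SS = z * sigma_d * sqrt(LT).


Formula: SS = z * sigma_d * sqrt(LT)
sqrt(LT) = sqrt(11) = 3.3166
SS = 2.58 * 14.3 * 3.3166
SS = 122.4 units

122.4 units


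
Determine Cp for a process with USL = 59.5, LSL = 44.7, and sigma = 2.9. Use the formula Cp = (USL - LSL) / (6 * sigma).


Cp = (59.5 - 44.7) / (6 * 2.9)

0.85


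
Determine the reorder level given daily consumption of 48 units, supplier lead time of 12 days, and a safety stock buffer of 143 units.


Formula: ROP = (Daily Demand * Lead Time) + Safety Stock
Demand during lead time = 48 * 12 = 576 units
ROP = 576 + 143 = 719 units

719 units


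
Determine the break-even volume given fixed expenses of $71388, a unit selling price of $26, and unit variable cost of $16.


Formula: BEQ = Fixed Costs / (Price - Variable Cost)
Contribution margin = $26 - $16 = $10/unit
BEQ = ceil($71388 / $10/unit) = ceil(7138.8) = 7139 units

7139 units


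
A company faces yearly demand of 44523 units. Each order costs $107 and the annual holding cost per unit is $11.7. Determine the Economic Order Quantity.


Formula: EOQ = sqrt(2 * D * S / H)
Numerator: 2 * 44523 * 107 = 9527922
2DS/H = 9527922 / 11.7 = 814352.3
EOQ = sqrt(814352.3) = 902.4 units

902.4 units


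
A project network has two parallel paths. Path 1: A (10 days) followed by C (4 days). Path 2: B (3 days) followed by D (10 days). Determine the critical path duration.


Path 1 = 10 + 4 = 14 days
Path 2 = 3 + 10 = 13 days
Duration = max(14, 13) = 14 days

14 days


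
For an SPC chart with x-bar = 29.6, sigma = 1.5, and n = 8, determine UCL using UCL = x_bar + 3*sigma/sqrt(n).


UCL = 29.6 + 3 * 1.5 / sqrt(8)

31.19


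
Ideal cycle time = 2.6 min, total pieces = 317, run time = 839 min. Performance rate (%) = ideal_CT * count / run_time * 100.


Formula: Performance = (Ideal CT * Total Count) / Run Time * 100
Ideal output time = 2.6 * 317 = 824.2 min
Performance = 824.2 / 839 * 100 = 98.2%

98.2%


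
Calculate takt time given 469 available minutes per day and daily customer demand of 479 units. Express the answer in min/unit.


Formula: Takt Time = Available Production Time / Customer Demand
Takt = 469 min/day / 479 units/day
Takt = 0.98 min/unit

0.98 min/unit


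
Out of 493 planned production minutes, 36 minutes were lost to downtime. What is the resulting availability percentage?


Formula: Availability = (Planned Time - Downtime) / Planned Time * 100
Uptime = 493 - 36 = 457 min
Availability = 457 / 493 * 100 = 92.7%

92.7%


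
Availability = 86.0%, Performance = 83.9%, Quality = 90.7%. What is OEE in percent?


Formula: OEE = Availability * Performance * Quality / 10000
A * P = 86.0% * 83.9% / 100 = 72.15%
OEE = 72.15% * 90.7% / 100 = 65.4%

65.4%


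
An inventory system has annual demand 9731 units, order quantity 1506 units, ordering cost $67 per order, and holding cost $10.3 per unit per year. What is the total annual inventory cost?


TC = 9731/1506 * 67 + 1506/2 * 10.3

$8188.82


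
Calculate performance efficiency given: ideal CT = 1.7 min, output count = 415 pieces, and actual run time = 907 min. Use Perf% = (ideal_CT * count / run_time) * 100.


Formula: Performance = (Ideal CT * Total Count) / Run Time * 100
Ideal output time = 1.7 * 415 = 705.5 min
Performance = 705.5 / 907 * 100 = 77.8%

77.8%


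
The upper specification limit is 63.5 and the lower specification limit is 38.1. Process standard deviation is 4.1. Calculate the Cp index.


Cp = (63.5 - 38.1) / (6 * 4.1)

1.03


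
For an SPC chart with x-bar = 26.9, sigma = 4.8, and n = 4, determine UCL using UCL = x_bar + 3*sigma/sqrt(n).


UCL = 26.9 + 3 * 4.8 / sqrt(4)

34.1


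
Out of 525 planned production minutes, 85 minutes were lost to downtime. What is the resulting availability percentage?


Formula: Availability = (Planned Time - Downtime) / Planned Time * 100
Uptime = 525 - 85 = 440 min
Availability = 440 / 525 * 100 = 83.8%

83.8%


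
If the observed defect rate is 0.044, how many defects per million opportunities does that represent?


DPMO = defect_rate * 1000000 = 0.044 * 1000000

44000


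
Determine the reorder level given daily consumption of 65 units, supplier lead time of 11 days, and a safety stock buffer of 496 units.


Formula: ROP = (Daily Demand * Lead Time) + Safety Stock
Demand during lead time = 65 * 11 = 715 units
ROP = 715 + 496 = 1211 units

1211 units


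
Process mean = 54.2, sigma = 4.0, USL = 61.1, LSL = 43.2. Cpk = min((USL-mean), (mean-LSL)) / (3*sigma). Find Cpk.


Cpu = (61.1 - 54.2) / (3 * 4.0) = 0.58
Cpl = (54.2 - 43.2) / (3 * 4.0) = 0.92
Cpk = min(0.58, 0.92) = 0.58

0.58


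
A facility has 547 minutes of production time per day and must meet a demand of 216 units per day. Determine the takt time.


Formula: Takt Time = Available Production Time / Customer Demand
Takt = 547 min/day / 216 units/day
Takt = 2.53 min/unit

2.53 min/unit


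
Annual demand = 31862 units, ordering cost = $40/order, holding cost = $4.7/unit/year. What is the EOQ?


Formula: EOQ = sqrt(2 * D * S / H)
Numerator: 2 * 31862 * 40 = 2548960
2DS/H = 2548960 / 4.7 = 542331.9
EOQ = sqrt(542331.9) = 736.4 units

736.4 units


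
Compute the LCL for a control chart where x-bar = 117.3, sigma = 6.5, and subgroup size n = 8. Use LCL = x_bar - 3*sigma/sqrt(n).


LCL = 117.3 - 3 * 6.5 / sqrt(8)

110.41


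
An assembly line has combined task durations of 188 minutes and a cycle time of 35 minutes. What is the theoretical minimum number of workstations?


Formula: N_min = ceil(Sum of Task Times / Cycle Time)
N_min = ceil(188 min / 35 min) = ceil(5.3714)
N_min = 6 stations

6


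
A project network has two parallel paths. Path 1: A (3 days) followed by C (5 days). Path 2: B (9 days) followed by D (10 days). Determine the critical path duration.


Path 1 = 3 + 5 = 8 days
Path 2 = 9 + 10 = 19 days
Duration = max(8, 19) = 19 days

19 days


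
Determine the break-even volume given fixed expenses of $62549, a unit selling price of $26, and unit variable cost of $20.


Formula: BEQ = Fixed Costs / (Price - Variable Cost)
Contribution margin = $26 - $20 = $6/unit
BEQ = ceil($62549 / $6/unit) = ceil(10424.83) = 10425 units

10425 units


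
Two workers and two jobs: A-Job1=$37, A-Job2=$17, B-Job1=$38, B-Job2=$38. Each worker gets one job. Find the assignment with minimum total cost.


Option 1: A->1 + B->2 = $37 + $38 = $75
Option 2: A->2 + B->1 = $17 + $38 = $55
Min cost = min($75, $55) = $55

$55


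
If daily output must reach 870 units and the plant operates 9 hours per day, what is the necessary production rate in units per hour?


Formula: Production Rate = Daily Demand / Available Hours
Rate = 870 units/day / 9 hours/day
Rate = 96.7 units/hour

96.7 units/hour


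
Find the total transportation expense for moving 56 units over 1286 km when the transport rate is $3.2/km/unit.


TC = dist * cost * units = 1286 * 3.2 * 56 = $230451.20

$230451.20


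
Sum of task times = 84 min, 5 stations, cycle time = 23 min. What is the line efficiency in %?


Formula: Efficiency = Sum of Task Times / (N_stations * CT) * 100
Total station capacity = 5 stations * 23 min = 115 min
Efficiency = 84 / 115 * 100 = 73.0%

73.0%


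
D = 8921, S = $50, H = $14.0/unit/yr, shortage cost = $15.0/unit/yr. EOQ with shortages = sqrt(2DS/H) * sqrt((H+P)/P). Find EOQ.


Formula: EOQ* = sqrt(2DS/H) * sqrt((H+P)/P)
Base EOQ = sqrt(2*8921*50/14.0) = 252.43 units
Correction = sqrt((14.0+15.0)/15.0) = 1.39044
EOQ* = 252.43 * 1.39044 = 351.0 units

351.0 units


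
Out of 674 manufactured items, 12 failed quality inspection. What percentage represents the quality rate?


Formula: Quality Rate = Good Pieces / Total Pieces * 100
Good pieces = 674 - 12 = 662
QR = 662 / 674 * 100 = 98.2%

98.2%


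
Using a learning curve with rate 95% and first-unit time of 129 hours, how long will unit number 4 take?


Formula: T_n = T_1 * (learning_rate)^(log2(n)) where learning_rate = rate/100
Doublings = log2(4) = 2
T_n = 129 * 0.95^2
T_n = 129 * 0.9025 = 116.4 hours

116.4 hours


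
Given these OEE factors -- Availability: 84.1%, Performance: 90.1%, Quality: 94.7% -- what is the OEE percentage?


Formula: OEE = Availability * Performance * Quality / 10000
A * P = 84.1% * 90.1% / 100 = 75.77%
OEE = 75.77% * 94.7% / 100 = 71.8%

71.8%


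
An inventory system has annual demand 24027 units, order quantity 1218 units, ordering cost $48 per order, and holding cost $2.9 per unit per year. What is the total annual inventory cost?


TC = 24027/1218 * 48 + 1218/2 * 2.9

$2712.98


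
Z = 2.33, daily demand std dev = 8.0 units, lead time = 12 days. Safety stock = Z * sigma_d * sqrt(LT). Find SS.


Formula: SS = z * sigma_d * sqrt(LT)
sqrt(LT) = sqrt(12) = 3.4641
SS = 2.33 * 8.0 * 3.4641
SS = 64.6 units

64.6 units


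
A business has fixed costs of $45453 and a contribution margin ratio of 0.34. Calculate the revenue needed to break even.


Formula: BER = Fixed Costs / Contribution Margin Ratio
BER = $45453 / 0.34
BER = $133685.29 (to the nearest cent)

$133685.29


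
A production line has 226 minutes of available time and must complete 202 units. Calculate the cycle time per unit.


Formula: CT = Available Time / Number of Units
CT = 226 min / 202 units
CT = 1.12 min/unit

1.12 min/unit


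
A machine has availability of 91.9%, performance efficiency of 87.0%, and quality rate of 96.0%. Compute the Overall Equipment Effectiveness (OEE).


Formula: OEE = Availability * Performance * Quality / 10000
A * P = 91.9% * 87.0% / 100 = 79.95%
OEE = 79.95% * 96.0% / 100 = 76.8%

76.8%


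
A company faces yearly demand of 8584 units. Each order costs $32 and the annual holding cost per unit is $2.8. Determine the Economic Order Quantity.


Formula: EOQ = sqrt(2 * D * S / H)
Numerator: 2 * 8584 * 32 = 549376
2DS/H = 549376 / 2.8 = 196205.7
EOQ = sqrt(196205.7) = 443.0 units

443.0 units


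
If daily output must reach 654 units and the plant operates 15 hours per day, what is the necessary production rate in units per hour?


Formula: Production Rate = Daily Demand / Available Hours
Rate = 654 units/day / 15 hours/day
Rate = 43.6 units/hour

43.6 units/hour


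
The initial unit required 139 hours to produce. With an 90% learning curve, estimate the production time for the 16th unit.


Formula: T_n = T_1 * (learning_rate)^(log2(n)) where learning_rate = rate/100
Doublings = log2(16) = 4
T_n = 139 * 0.9^4
T_n = 139 * 0.6561 = 91.2 hours

91.2 hours


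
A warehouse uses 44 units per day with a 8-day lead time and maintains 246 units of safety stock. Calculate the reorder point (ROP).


Formula: ROP = (Daily Demand * Lead Time) + Safety Stock
Demand during lead time = 44 * 8 = 352 units
ROP = 352 + 246 = 598 units

598 units


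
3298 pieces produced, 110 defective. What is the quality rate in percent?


Formula: Quality Rate = Good Pieces / Total Pieces * 100
Good pieces = 3298 - 110 = 3188
QR = 3188 / 3298 * 100 = 96.7%

96.7%


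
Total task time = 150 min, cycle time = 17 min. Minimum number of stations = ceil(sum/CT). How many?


Formula: N_min = ceil(Sum of Task Times / Cycle Time)
N_min = ceil(150 min / 17 min) = ceil(8.8235)
N_min = 9 stations

9


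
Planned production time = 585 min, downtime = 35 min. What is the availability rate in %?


Formula: Availability = (Planned Time - Downtime) / Planned Time * 100
Uptime = 585 - 35 = 550 min
Availability = 550 / 585 * 100 = 94.0%

94.0%


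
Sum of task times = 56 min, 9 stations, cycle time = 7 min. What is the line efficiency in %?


Formula: Efficiency = Sum of Task Times / (N_stations * CT) * 100
Total station capacity = 9 stations * 7 min = 63 min
Efficiency = 56 / 63 * 100 = 88.9%

88.9%


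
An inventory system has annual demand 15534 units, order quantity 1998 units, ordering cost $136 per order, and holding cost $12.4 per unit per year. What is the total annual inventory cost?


TC = 15534/1998 * 136 + 1998/2 * 12.4

$13444.97


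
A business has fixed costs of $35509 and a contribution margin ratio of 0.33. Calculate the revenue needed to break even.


Formula: BER = Fixed Costs / Contribution Margin Ratio
BER = $35509 / 0.33
BER = $107603.03 (to the nearest cent)

$107603.03


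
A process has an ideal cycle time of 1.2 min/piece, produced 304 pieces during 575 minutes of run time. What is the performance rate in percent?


Formula: Performance = (Ideal CT * Total Count) / Run Time * 100
Ideal output time = 1.2 * 304 = 364.8 min
Performance = 364.8 / 575 * 100 = 63.4%

63.4%


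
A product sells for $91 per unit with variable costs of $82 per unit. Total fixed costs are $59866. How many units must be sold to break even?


Formula: BEQ = Fixed Costs / (Price - Variable Cost)
Contribution margin = $91 - $82 = $9/unit
BEQ = ceil($59866 / $9/unit) = ceil(6651.78) = 6652 units

6652 units


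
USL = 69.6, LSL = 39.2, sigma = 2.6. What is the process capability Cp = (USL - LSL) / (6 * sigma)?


Cp = (69.6 - 39.2) / (6 * 2.6)

1.95


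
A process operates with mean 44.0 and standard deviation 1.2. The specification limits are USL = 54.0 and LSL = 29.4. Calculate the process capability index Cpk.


Cpu = (54.0 - 44.0) / (3 * 1.2) = 2.78
Cpl = (44.0 - 29.4) / (3 * 1.2) = 4.06
Cpk = min(2.78, 4.06) = 2.78

2.78


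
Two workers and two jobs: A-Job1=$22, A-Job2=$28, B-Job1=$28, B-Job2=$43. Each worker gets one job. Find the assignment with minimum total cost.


Option 1: A->1 + B->2 = $22 + $43 = $65
Option 2: A->2 + B->1 = $28 + $28 = $56
Min cost = min($65, $56) = $56

$56


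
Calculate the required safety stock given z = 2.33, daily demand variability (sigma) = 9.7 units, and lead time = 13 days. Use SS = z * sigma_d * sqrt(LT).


Formula: SS = z * sigma_d * sqrt(LT)
sqrt(LT) = sqrt(13) = 3.6056
SS = 2.33 * 9.7 * 3.6056
SS = 81.5 units

81.5 units


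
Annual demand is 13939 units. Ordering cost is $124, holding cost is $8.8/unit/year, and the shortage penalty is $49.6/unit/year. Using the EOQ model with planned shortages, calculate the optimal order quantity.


Formula: EOQ* = sqrt(2DS/H) * sqrt((H+P)/P)
Base EOQ = sqrt(2*13939*124/8.8) = 626.76 units
Correction = sqrt((8.8+49.6)/49.6) = 1.08509
EOQ* = 626.76 * 1.08509 = 680.1 units

680.1 units


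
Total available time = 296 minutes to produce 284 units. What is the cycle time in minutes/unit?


Formula: CT = Available Time / Number of Units
CT = 296 min / 284 units
CT = 1.04 min/unit

1.04 min/unit


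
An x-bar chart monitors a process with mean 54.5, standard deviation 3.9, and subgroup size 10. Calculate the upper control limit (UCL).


UCL = 54.5 + 3 * 3.9 / sqrt(10)

58.2


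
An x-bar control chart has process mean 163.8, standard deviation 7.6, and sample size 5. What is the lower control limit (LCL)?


LCL = 163.8 - 3 * 7.6 / sqrt(5)

153.6


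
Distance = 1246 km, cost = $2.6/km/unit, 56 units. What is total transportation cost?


TC = dist * cost * units = 1246 * 2.6 * 56 = $181417.60

$181417.60


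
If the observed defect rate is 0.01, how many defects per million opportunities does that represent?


DPMO = defect_rate * 1000000 = 0.01 * 1000000

10000


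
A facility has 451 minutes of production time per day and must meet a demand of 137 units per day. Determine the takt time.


Formula: Takt Time = Available Production Time / Customer Demand
Takt = 451 min/day / 137 units/day
Takt = 3.29 min/unit

3.29 min/unit


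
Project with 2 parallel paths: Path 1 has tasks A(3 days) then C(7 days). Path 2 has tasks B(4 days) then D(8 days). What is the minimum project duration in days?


Path 1 = 3 + 7 = 10 days
Path 2 = 4 + 8 = 12 days
Duration = max(10, 12) = 12 days

12 days


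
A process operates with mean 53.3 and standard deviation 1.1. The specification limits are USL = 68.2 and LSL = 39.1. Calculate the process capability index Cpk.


Cpu = (68.2 - 53.3) / (3 * 1.1) = 4.52
Cpl = (53.3 - 39.1) / (3 * 1.1) = 4.3
Cpk = min(4.52, 4.3) = 4.3

4.3


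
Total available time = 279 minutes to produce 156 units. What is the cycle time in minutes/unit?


Formula: CT = Available Time / Number of Units
CT = 279 min / 156 units
CT = 1.79 min/unit

1.79 min/unit


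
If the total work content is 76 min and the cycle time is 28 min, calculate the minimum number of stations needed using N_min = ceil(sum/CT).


Formula: N_min = ceil(Sum of Task Times / Cycle Time)
N_min = ceil(76 min / 28 min) = ceil(2.7143)
N_min = 3 stations

3


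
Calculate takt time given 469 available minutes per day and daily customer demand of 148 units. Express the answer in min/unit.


Formula: Takt Time = Available Production Time / Customer Demand
Takt = 469 min/day / 148 units/day
Takt = 3.17 min/unit

3.17 min/unit


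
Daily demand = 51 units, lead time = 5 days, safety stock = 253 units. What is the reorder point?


Formula: ROP = (Daily Demand * Lead Time) + Safety Stock
Demand during lead time = 51 * 5 = 255 units
ROP = 255 + 253 = 508 units

508 units


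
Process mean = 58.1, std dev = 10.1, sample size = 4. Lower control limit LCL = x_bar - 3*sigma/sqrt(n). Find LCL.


LCL = 58.1 - 3 * 10.1 / sqrt(4)

42.95


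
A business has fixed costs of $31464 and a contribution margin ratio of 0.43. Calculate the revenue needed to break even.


Formula: BER = Fixed Costs / Contribution Margin Ratio
BER = $31464 / 0.43
BER = $73172.09 (to the nearest cent)

$73172.09


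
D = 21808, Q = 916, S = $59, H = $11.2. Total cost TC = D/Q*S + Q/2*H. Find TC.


TC = 21808/916 * 59 + 916/2 * 11.2

$6534.26


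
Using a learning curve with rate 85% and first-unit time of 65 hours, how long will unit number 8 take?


Formula: T_n = T_1 * (learning_rate)^(log2(n)) where learning_rate = rate/100
Doublings = log2(8) = 3
T_n = 65 * 0.85^3
T_n = 65 * 0.6141 = 39.9 hours

39.9 hours


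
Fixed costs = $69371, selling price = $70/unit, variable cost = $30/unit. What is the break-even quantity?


Formula: BEQ = Fixed Costs / (Price - Variable Cost)
Contribution margin = $70 - $30 = $40/unit
BEQ = ceil($69371 / $40/unit) = ceil(1734.28) = 1735 units

1735 units


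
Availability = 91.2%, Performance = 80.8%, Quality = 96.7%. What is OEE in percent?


Formula: OEE = Availability * Performance * Quality / 10000
A * P = 91.2% * 80.8% / 100 = 73.69%
OEE = 73.69% * 96.7% / 100 = 71.3%

71.3%


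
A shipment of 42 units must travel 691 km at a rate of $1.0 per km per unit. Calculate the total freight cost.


TC = dist * cost * units = 691 * 1.0 * 42 = $29022.00

$29022.00


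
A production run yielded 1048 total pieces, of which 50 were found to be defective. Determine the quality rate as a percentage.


Formula: Quality Rate = Good Pieces / Total Pieces * 100
Good pieces = 1048 - 50 = 998
QR = 998 / 1048 * 100 = 95.2%

95.2%


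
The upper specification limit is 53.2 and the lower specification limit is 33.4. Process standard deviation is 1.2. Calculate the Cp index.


Cp = (53.2 - 33.4) / (6 * 1.2)

2.75


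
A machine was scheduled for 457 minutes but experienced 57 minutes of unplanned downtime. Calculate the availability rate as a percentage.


Formula: Availability = (Planned Time - Downtime) / Planned Time * 100
Uptime = 457 - 57 = 400 min
Availability = 400 / 457 * 100 = 87.5%

87.5%


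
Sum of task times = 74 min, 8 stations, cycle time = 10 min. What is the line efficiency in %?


Formula: Efficiency = Sum of Task Times / (N_stations * CT) * 100
Total station capacity = 8 stations * 10 min = 80 min
Efficiency = 74 / 80 * 100 = 92.5%

92.5%


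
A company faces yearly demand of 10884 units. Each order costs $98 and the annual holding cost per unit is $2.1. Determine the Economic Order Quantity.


Formula: EOQ = sqrt(2 * D * S / H)
Numerator: 2 * 10884 * 98 = 2133264
2DS/H = 2133264 / 2.1 = 1015840.0
EOQ = sqrt(1015840.0) = 1007.9 units

1007.9 units


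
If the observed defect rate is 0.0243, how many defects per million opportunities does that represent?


DPMO = defect_rate * 1000000 = 0.0243 * 1000000

24300


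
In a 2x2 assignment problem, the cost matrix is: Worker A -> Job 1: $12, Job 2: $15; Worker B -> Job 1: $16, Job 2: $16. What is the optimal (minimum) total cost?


Option 1: A->1 + B->2 = $12 + $16 = $28
Option 2: A->2 + B->1 = $15 + $16 = $31
Min cost = min($28, $31) = $28

$28


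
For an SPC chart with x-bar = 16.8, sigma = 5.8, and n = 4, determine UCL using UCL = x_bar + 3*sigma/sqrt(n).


UCL = 16.8 + 3 * 5.8 / sqrt(4)

25.5


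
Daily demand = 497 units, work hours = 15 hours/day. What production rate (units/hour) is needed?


Formula: Production Rate = Daily Demand / Available Hours
Rate = 497 units/day / 15 hours/day
Rate = 33.1 units/hour

33.1 units/hour


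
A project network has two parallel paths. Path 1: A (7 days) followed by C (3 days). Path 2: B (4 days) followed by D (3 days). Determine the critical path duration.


Path 1 = 7 + 3 = 10 days
Path 2 = 4 + 3 = 7 days
Duration = max(10, 7) = 10 days

10 days


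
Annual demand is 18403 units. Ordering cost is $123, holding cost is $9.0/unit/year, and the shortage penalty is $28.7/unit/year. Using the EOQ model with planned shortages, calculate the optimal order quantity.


Formula: EOQ* = sqrt(2DS/H) * sqrt((H+P)/P)
Base EOQ = sqrt(2*18403*123/9.0) = 709.24 units
Correction = sqrt((9.0+28.7)/28.7) = 1.14612
EOQ* = 709.24 * 1.14612 = 812.9 units

812.9 units


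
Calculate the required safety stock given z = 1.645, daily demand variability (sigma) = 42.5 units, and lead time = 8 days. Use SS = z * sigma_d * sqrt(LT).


Formula: SS = z * sigma_d * sqrt(LT)
sqrt(LT) = sqrt(8) = 2.8284
SS = 1.645 * 42.5 * 2.8284
SS = 197.7 units

197.7 units


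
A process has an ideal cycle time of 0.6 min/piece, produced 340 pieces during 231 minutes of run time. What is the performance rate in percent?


Formula: Performance = (Ideal CT * Total Count) / Run Time * 100
Ideal output time = 0.6 * 340 = 204.0 min
Performance = 204.0 / 231 * 100 = 88.3%

88.3%


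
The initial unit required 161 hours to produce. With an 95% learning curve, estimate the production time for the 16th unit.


Formula: T_n = T_1 * (learning_rate)^(log2(n)) where learning_rate = rate/100
Doublings = log2(16) = 4
T_n = 161 * 0.95^4
T_n = 161 * 0.8145 = 131.1 hours

131.1 hours


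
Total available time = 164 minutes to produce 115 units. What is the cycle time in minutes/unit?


Formula: CT = Available Time / Number of Units
CT = 164 min / 115 units
CT = 1.43 min/unit

1.43 min/unit


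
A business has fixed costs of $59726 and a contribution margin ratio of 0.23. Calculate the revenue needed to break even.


Formula: BER = Fixed Costs / Contribution Margin Ratio
BER = $59726 / 0.23
BER = $259678.26 (to the nearest cent)

$259678.26


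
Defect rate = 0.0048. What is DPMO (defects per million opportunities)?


DPMO = defect_rate * 1000000 = 0.0048 * 1000000

4800


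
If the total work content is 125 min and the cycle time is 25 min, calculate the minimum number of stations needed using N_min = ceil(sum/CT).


Formula: N_min = ceil(Sum of Task Times / Cycle Time)
N_min = ceil(125 min / 25 min) = ceil(5.0)
N_min = 5 stations

5


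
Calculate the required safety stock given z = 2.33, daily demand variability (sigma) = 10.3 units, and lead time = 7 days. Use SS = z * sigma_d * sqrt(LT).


Formula: SS = z * sigma_d * sqrt(LT)
sqrt(LT) = sqrt(7) = 2.6458
SS = 2.33 * 10.3 * 2.6458
SS = 63.5 units

63.5 units


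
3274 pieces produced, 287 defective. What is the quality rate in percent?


Formula: Quality Rate = Good Pieces / Total Pieces * 100
Good pieces = 3274 - 287 = 2987
QR = 2987 / 3274 * 100 = 91.2%

91.2%


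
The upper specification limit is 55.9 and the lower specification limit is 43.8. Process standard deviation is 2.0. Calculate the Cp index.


Cp = (55.9 - 43.8) / (6 * 2.0)

1.01


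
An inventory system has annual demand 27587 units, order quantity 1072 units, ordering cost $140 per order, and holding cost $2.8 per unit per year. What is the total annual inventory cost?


TC = 27587/1072 * 140 + 1072/2 * 2.8

$5103.58


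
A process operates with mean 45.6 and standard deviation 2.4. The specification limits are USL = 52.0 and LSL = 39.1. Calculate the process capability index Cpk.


Cpu = (52.0 - 45.6) / (3 * 2.4) = 0.89
Cpl = (45.6 - 39.1) / (3 * 2.4) = 0.9
Cpk = min(0.89, 0.9) = 0.89

0.89


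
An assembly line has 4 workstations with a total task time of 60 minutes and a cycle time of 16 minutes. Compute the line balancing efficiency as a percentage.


Formula: Efficiency = Sum of Task Times / (N_stations * CT) * 100
Total station capacity = 4 stations * 16 min = 64 min
Efficiency = 60 / 64 * 100 = 93.8%

93.8%


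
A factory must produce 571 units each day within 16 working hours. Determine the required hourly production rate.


Formula: Production Rate = Daily Demand / Available Hours
Rate = 571 units/day / 16 hours/day
Rate = 35.7 units/hour

35.7 units/hour


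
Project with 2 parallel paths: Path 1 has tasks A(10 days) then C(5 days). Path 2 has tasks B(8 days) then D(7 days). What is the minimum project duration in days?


Path 1 = 10 + 5 = 15 days
Path 2 = 8 + 7 = 15 days
Duration = max(15, 15) = 15 days

15 days


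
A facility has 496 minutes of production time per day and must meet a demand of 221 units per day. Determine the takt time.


Formula: Takt Time = Available Production Time / Customer Demand
Takt = 496 min/day / 221 units/day
Takt = 2.24 min/unit

2.24 min/unit


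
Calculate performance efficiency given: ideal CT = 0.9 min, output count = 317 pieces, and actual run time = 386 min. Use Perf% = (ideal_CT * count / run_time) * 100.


Formula: Performance = (Ideal CT * Total Count) / Run Time * 100
Ideal output time = 0.9 * 317 = 285.3 min
Performance = 285.3 / 386 * 100 = 73.9%

73.9%


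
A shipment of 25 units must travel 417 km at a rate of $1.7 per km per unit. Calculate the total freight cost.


TC = dist * cost * units = 417 * 1.7 * 25 = $17722.50

$17722.50


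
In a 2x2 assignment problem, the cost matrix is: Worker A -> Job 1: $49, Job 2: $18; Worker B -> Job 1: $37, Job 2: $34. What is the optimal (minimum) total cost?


Option 1: A->1 + B->2 = $49 + $34 = $83
Option 2: A->2 + B->1 = $18 + $37 = $55
Min cost = min($83, $55) = $55

$55


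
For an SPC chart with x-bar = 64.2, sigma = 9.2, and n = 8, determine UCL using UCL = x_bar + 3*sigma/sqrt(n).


UCL = 64.2 + 3 * 9.2 / sqrt(8)

73.96


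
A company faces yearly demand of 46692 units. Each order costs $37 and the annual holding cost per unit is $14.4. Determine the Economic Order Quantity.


Formula: EOQ = sqrt(2 * D * S / H)
Numerator: 2 * 46692 * 37 = 3455208
2DS/H = 3455208 / 14.4 = 239945.0
EOQ = sqrt(239945.0) = 489.8 units

489.8 units


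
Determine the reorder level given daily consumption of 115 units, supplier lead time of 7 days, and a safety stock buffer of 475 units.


Formula: ROP = (Daily Demand * Lead Time) + Safety Stock
Demand during lead time = 115 * 7 = 805 units
ROP = 805 + 475 = 1280 units

1280 units


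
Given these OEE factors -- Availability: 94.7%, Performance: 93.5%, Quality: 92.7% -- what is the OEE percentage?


Formula: OEE = Availability * Performance * Quality / 10000
A * P = 94.7% * 93.5% / 100 = 88.54%
OEE = 88.54% * 92.7% / 100 = 82.1%

82.1%


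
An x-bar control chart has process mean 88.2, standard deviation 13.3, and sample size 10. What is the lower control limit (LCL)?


LCL = 88.2 - 3 * 13.3 / sqrt(10)

75.58


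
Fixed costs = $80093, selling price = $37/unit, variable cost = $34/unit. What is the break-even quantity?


Formula: BEQ = Fixed Costs / (Price - Variable Cost)
Contribution margin = $37 - $34 = $3/unit
BEQ = ceil($80093 / $3/unit) = ceil(26697.67) = 26698 units

26698 units


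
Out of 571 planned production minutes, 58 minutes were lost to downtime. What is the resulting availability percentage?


Formula: Availability = (Planned Time - Downtime) / Planned Time * 100
Uptime = 571 - 58 = 513 min
Availability = 513 / 571 * 100 = 89.8%

89.8%


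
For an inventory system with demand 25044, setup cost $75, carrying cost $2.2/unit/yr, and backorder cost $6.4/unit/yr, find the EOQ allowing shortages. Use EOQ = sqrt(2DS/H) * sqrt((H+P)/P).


Formula: EOQ* = sqrt(2DS/H) * sqrt((H+P)/P)
Base EOQ = sqrt(2*25044*75/2.2) = 1306.73 units
Correction = sqrt((2.2+6.4)/6.4) = 1.1592
EOQ* = 1306.73 * 1.1592 = 1514.8 units

1514.8 units


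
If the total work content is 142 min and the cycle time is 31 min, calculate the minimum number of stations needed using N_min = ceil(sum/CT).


Formula: N_min = ceil(Sum of Task Times / Cycle Time)
N_min = ceil(142 min / 31 min) = ceil(4.5806)
N_min = 5 stations

5
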